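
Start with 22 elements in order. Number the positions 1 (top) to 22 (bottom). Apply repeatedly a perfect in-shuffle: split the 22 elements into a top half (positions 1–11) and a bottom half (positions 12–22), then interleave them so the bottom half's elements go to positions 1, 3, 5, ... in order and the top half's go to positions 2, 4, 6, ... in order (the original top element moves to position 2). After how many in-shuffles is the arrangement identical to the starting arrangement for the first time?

11

The in-shuffle permutes the 22 positions with cycle lengths [11, 11].
Every element is home exactly when every cycle has completed a whole number of laps, i.e. after lcm(11) = 11 in-shuffles.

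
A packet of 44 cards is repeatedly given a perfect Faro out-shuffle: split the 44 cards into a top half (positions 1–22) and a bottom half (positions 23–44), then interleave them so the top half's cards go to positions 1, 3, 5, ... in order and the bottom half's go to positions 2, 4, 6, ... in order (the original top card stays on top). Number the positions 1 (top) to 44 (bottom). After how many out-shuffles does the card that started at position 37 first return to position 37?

Follow position 37 under repeated out-shuffles:
37 → 30 → 16 → 31 → 18 → 35 → 26 → 8 → 15 → 29 → 14 → 27 → 10 → 19 → 37
It first returns after 14 out-shuffles.

14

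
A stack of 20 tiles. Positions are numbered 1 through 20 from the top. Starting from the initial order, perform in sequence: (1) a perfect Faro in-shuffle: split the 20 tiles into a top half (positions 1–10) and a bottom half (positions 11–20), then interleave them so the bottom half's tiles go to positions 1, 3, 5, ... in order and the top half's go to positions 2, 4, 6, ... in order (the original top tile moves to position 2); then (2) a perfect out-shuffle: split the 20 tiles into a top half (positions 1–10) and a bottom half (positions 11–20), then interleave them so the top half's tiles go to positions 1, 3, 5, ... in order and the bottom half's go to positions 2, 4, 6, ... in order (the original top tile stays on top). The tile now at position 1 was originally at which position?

11

Undo the operations in reverse order, starting from position 1:
  undo op 2 (out-shuffle, from top half): 1 ← 1
  undo op 1 (in-shuffle, from bottom half): 1 ← 11
So the tile at position 1 came from original position 11.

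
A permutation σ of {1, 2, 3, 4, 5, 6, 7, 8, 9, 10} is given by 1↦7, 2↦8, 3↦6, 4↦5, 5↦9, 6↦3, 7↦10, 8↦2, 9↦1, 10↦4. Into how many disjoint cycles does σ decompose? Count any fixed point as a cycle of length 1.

3

Cycle decomposition: (1 7 10 4 5 9) (2 8) (3 6).
3 cycles.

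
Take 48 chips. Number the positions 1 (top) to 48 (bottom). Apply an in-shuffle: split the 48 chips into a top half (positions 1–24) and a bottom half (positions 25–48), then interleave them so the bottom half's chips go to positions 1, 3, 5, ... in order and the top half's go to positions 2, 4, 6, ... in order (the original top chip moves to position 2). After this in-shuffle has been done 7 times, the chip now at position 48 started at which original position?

31

Work backwards from position 48, undoing one in-shuffle at a time:
48 ← 24 ← 12 ← 6 ← 3 ← 26 ← 13 ← 31
So the chip now at position 48 started at position 31.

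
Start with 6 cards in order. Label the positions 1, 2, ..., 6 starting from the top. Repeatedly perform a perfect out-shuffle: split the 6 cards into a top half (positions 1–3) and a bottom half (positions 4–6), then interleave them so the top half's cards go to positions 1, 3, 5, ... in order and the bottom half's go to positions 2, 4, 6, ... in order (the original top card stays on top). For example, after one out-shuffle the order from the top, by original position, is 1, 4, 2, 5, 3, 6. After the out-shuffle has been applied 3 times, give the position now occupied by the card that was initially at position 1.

1

Position 1 is a fixed point of every out-shuffle, so the card never moves.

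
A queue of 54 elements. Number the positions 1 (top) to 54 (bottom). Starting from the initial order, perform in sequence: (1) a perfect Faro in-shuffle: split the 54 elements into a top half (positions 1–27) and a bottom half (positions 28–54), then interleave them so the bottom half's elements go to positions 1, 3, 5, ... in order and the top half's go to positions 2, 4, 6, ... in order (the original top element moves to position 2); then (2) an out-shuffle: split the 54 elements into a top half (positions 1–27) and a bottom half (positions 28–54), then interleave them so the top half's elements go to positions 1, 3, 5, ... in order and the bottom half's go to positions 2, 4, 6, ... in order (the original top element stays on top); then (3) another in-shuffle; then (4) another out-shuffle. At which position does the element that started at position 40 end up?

32

Track the element from position 40 forward through each operation:
  after op 1 (in-shuffle): 40 → 25
  after op 2 (out-shuffle): 25 → 49
  after op 3 (in-shuffle): 49 → 43
  after op 4 (out-shuffle): 43 → 32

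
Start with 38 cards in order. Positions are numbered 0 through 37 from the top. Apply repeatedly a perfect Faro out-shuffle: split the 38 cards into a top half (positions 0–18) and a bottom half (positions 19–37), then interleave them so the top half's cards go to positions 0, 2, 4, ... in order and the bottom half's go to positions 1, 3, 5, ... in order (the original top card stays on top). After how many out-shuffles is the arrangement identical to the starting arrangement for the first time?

36

The out-shuffle permutes the 38 positions with cycle lengths [1, 1, 36].
Every card is home exactly when every cycle has completed a whole number of laps, i.e. after lcm(1, 36) = 36 out-shuffles.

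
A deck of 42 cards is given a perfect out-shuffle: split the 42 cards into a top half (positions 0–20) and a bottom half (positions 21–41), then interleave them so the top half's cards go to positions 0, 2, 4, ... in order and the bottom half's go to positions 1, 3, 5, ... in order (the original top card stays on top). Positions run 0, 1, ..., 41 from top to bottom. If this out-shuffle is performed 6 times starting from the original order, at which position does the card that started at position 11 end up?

7

Track the card's position through each out-shuffle:
11 → 22 → 3 → 6 → 12 → 24 → 7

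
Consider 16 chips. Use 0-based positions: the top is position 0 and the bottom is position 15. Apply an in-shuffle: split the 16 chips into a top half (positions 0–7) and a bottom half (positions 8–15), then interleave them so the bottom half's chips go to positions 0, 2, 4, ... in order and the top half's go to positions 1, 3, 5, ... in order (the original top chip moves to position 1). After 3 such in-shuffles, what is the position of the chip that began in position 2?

Track the chip's position through each in-shuffle:
2 → 5 → 11 → 6

6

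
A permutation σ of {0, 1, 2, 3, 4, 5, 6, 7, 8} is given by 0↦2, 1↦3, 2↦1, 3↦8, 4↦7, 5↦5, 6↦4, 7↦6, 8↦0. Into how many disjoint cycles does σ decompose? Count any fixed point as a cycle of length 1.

Cycle decomposition: (0 2 1 3 8) (4 7 6) (5).
3 cycles.

3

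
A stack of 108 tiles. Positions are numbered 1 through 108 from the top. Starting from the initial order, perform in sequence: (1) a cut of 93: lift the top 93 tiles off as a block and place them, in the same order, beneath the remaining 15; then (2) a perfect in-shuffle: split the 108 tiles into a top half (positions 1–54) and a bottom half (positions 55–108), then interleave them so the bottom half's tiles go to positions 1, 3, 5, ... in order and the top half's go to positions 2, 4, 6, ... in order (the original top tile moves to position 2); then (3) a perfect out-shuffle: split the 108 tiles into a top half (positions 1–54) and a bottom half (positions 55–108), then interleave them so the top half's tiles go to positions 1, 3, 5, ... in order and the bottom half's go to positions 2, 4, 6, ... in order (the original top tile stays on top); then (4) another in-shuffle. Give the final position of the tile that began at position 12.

105

Track the tile from position 12 forward through each operation:
  after op 1 (cut 93): 12 → 27
  after op 2 (in-shuffle): 27 → 54
  after op 3 (out-shuffle): 54 → 107
  after op 4 (in-shuffle): 107 → 105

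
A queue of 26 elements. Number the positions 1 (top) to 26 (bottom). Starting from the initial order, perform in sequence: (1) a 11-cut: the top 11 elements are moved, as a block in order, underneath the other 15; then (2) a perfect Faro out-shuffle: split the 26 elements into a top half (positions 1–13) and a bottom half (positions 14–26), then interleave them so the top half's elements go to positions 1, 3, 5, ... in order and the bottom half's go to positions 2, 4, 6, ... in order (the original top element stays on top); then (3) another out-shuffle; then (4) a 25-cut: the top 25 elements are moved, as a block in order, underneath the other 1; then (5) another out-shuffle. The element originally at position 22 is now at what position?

Track the element from position 22 forward through each operation:
  after op 1 (cut 11): 22 → 11
  after op 2 (out-shuffle): 11 → 21
  after op 3 (out-shuffle): 21 → 16
  after op 4 (cut 25): 16 → 17
  after op 5 (out-shuffle): 17 → 8

8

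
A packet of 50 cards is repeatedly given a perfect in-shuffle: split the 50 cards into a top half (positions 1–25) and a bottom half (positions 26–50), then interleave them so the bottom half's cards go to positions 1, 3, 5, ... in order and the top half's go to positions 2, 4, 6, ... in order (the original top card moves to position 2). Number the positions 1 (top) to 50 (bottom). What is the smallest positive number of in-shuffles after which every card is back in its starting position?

8

The in-shuffle permutes the 50 positions with cycle lengths [2, 8, 8, 8, 8, 8, 8].
Every card is home exactly when every cycle has completed a whole number of laps, i.e. after lcm(2, 8) = 8 in-shuffles.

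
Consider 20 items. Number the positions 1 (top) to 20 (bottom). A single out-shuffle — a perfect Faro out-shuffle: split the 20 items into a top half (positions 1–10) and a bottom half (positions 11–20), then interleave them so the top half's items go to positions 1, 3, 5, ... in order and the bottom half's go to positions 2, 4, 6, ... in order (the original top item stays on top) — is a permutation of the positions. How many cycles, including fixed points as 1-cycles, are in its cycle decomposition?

3

Trace each unvisited position around until it returns:
(1) (2 3 5 9 17 14 ... len 18) (20)
3 cycles in total.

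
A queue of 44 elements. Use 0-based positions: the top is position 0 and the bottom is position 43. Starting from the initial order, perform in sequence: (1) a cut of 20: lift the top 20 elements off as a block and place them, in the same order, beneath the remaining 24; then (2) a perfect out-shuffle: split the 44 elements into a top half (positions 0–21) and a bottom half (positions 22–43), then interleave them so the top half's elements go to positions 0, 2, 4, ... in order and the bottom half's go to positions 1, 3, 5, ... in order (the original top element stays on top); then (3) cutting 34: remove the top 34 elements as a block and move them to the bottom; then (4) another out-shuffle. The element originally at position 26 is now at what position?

Track the element from position 26 forward through each operation:
  after op 1 (cut 20): 26 → 6
  after op 2 (out-shuffle): 6 → 12
  after op 3 (cut 34): 12 → 22
  after op 4 (out-shuffle): 22 → 1

1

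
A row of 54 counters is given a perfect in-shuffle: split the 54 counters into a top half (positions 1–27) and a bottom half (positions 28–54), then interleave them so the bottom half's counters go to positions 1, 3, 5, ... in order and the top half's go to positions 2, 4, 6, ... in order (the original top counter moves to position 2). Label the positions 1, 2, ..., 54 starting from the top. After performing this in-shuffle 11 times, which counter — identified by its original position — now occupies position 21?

27

Work backwards from position 21, undoing one in-shuffle at a time:
21 ← 38 ← 19 ← 37 ← 46 ← 23 ← 39 ← 47 ← 51 ← 53 ← 54 ← 27
So the counter now at position 21 started at position 27.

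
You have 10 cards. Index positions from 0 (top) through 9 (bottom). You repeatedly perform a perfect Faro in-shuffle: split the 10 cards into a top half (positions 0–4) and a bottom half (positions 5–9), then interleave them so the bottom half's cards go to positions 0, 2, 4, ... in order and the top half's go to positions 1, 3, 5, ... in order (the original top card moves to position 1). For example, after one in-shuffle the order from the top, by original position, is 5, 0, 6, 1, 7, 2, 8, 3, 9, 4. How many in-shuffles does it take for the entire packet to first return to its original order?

The in-shuffle permutes the 10 positions with cycle lengths [10].
Every card is home exactly when every cycle has completed a whole number of laps, i.e. after lcm(10) = 10 in-shuffles.

10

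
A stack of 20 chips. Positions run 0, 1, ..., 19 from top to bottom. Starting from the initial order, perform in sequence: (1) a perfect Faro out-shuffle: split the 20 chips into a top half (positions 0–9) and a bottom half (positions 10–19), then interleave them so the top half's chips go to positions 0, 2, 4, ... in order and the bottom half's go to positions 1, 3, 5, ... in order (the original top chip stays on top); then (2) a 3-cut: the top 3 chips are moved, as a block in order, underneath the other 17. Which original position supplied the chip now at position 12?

Undo the operations in reverse order, starting from position 12:
  undo op 2 (cut 3): 12 ← 15
  undo op 1 (out-shuffle, from bottom half): 15 ← 17
So the chip at position 12 came from original position 17.

17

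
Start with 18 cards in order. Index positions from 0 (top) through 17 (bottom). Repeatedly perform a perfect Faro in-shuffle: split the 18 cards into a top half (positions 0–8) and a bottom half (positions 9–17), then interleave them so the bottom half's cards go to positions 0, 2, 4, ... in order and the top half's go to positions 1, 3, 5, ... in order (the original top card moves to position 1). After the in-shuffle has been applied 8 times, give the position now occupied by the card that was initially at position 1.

17

Track the card's position through each in-shuffle:
1 → 3 → 7 → 15 → 12 → 6 → 13 → 8 → 17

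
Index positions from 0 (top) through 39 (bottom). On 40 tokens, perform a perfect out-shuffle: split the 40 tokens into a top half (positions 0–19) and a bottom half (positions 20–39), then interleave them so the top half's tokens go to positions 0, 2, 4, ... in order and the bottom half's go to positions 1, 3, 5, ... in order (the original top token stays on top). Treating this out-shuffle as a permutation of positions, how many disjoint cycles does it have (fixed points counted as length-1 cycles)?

6

Trace each unvisited position around until it returns:
(0) (1 2 4 8 16 32 ... len 12) (3 6 12 24 9 18 ... len 12) (7 14 28 17 34 29 ... len 12) (13 26) (39)
6 cycles in total.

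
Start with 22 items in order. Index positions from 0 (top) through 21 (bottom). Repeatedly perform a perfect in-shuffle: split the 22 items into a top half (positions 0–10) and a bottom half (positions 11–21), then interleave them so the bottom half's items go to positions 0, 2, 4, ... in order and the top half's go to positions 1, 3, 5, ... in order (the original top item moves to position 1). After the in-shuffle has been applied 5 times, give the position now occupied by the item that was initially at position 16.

14

Track the item's position through each in-shuffle:
16 → 10 → 21 → 20 → 18 → 14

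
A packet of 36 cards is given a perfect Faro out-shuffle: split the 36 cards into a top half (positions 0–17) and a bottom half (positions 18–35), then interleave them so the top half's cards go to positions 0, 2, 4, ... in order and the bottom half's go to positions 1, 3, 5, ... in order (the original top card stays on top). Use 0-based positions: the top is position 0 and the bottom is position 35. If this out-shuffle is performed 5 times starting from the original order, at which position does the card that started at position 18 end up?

Track the card's position through each out-shuffle:
18 → 1 → 2 → 4 → 8 → 16

16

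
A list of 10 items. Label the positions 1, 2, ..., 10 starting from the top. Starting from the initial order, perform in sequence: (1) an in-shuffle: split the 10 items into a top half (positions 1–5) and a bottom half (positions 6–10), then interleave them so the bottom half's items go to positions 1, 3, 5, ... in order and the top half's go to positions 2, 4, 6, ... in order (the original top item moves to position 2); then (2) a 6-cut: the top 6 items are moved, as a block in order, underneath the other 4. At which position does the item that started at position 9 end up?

Track the item from position 9 forward through each operation:
  after op 1 (in-shuffle): 9 → 7
  after op 2 (cut 6): 7 → 1

1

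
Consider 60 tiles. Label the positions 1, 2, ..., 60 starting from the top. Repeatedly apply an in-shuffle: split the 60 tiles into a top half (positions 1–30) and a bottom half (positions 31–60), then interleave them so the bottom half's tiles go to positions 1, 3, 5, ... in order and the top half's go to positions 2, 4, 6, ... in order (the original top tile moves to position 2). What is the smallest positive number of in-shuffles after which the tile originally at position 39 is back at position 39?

Follow position 39 under repeated in-shuffles:
39 → 17 → 34 → 7 → 14 → 28 → 56 → 51 → ... → 39 (length 60)
It first returns after 60 in-shuffles.

60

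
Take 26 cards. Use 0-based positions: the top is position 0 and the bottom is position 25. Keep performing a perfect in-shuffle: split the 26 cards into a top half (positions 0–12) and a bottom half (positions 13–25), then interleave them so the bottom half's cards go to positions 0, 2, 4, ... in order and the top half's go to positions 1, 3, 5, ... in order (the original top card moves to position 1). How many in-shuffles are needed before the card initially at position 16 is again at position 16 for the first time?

18

Follow position 16 under repeated in-shuffles:
16 → 6 → 13 → 0 → 1 → 3 → 7 → 15 → 4 → 9 → 19 → 12 → 25 → 24 → 22 → 18 → 10 → 21 → 16
It first returns after 18 in-shuffles.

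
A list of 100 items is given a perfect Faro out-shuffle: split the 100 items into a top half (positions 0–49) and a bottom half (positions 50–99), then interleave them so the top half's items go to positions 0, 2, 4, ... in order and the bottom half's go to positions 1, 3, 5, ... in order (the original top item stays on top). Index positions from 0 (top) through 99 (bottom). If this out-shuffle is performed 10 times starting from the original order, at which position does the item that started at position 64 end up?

Track the item's position through each out-shuffle:
64 → 29 → 58 → 17 → 34 → 68 → 37 → 74 → 49 → 98 → 97

97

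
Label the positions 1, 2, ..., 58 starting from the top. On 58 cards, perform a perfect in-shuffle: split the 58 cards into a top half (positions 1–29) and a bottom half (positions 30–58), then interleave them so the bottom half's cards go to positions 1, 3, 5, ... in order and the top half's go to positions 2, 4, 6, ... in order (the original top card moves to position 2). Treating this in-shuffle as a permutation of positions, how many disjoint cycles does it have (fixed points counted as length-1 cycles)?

Trace each unvisited position around until it returns:
(1 2 4 8 16 32 ... len 58)
1 cycle in total.

1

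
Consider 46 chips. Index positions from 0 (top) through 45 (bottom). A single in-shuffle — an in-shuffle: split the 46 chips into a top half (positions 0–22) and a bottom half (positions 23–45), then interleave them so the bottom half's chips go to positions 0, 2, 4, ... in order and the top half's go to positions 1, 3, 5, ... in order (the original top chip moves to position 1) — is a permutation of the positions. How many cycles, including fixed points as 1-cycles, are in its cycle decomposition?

Trace each unvisited position around until it returns:
(0 1 3 7 15 31 ... len 23) (4 9 19 39 32 18 ... len 23)
2 cycles in total.

2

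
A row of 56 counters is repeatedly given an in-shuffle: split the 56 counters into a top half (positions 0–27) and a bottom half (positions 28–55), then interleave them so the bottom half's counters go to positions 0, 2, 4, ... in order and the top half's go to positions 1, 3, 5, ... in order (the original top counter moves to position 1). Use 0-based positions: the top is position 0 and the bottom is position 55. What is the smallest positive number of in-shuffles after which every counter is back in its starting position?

18

The in-shuffle permutes the 56 positions with cycle lengths [2, 18, 18, 18].
Every counter is home exactly when every cycle has completed a whole number of laps, i.e. after lcm(2, 18) = 18 in-shuffles.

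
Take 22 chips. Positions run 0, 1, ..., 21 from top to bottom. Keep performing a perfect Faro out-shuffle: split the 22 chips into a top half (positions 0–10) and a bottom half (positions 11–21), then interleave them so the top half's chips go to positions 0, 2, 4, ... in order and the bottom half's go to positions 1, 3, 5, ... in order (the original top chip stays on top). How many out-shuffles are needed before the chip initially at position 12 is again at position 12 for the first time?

Follow position 12 under repeated out-shuffles:
12 → 3 → 6 → 12
It first returns after 3 out-shuffles.

3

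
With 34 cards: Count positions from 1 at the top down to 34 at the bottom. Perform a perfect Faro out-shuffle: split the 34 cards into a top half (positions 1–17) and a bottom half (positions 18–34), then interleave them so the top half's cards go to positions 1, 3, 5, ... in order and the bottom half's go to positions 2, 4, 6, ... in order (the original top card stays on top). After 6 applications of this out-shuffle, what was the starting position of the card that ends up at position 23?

Work backwards from position 23, undoing one out-shuffle at a time:
23 ← 12 ← 23 ← 12 ← 23 ← 12 ← 23
So the card now at position 23 started at position 23.

23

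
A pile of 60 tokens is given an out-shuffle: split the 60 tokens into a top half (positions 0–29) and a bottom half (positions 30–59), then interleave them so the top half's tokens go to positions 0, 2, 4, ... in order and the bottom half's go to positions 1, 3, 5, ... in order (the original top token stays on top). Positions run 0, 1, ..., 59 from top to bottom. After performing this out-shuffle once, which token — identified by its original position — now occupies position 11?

35

Work backwards from position 11, undoing one out-shuffle at a time:
11 ← 35
So the token now at position 11 started at position 35.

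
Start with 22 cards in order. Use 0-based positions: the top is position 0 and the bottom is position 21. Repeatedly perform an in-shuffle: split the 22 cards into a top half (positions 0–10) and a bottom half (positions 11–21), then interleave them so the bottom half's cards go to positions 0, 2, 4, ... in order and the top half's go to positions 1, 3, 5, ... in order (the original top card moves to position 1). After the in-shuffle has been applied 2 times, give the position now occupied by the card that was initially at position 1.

7

Track the card's position through each in-shuffle:
1 → 3 → 7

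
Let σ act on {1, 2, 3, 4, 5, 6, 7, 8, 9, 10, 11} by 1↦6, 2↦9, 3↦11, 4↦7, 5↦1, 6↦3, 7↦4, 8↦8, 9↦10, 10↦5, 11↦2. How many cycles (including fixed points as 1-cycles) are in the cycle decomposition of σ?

Cycle decomposition: (1 6 3 11 2 9 10 5) (4 7) (8).
3 cycles.

3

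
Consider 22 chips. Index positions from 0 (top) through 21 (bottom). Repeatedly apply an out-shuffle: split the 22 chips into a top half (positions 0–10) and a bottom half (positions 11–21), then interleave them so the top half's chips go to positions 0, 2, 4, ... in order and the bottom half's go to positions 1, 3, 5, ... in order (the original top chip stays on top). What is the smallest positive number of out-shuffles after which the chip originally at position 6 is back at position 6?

3

Follow position 6 under repeated out-shuffles:
6 → 12 → 3 → 6
It first returns after 3 out-shuffles.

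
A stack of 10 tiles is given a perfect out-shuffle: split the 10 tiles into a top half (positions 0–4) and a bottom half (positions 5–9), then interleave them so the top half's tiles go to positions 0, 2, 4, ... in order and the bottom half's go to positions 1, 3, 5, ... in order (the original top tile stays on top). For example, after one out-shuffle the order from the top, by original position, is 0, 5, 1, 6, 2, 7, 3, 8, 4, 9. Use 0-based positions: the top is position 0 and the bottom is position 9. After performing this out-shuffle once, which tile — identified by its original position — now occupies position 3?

Work backwards from position 3, undoing one out-shuffle at a time:
3 ← 6
So the tile now at position 3 started at position 6.

6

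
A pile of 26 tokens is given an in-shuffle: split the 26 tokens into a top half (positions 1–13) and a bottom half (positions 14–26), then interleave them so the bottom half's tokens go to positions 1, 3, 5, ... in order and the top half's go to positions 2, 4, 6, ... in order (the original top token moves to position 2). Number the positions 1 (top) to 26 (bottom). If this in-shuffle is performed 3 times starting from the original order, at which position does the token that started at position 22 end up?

Track the token's position through each in-shuffle:
22 → 17 → 7 → 14

14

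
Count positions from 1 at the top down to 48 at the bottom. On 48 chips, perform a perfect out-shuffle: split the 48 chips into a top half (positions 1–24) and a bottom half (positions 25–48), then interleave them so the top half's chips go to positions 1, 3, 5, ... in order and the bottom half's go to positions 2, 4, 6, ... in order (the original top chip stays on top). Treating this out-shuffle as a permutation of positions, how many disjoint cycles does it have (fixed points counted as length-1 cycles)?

4

Trace each unvisited position around until it returns:
(1) (2 3 5 9 17 33 ... len 23) (6 11 21 41 34 20 ... len 23) (48)
4 cycles in total.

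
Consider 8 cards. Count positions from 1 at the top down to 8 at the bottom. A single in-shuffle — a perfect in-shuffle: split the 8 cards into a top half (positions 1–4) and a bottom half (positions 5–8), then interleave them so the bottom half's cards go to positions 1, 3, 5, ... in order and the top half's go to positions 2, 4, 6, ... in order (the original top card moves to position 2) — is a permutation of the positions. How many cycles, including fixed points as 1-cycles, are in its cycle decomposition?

2

Trace each unvisited position around until it returns:
(1 2 4 8 7 5) (3 6)
2 cycles in total.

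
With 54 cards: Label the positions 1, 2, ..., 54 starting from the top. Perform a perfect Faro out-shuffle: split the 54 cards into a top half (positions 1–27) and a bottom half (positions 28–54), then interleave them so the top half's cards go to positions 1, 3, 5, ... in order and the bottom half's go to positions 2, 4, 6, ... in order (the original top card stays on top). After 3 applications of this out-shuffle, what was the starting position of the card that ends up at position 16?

36

Work backwards from position 16, undoing one out-shuffle at a time:
16 ← 35 ← 18 ← 36
So the card now at position 16 started at position 36.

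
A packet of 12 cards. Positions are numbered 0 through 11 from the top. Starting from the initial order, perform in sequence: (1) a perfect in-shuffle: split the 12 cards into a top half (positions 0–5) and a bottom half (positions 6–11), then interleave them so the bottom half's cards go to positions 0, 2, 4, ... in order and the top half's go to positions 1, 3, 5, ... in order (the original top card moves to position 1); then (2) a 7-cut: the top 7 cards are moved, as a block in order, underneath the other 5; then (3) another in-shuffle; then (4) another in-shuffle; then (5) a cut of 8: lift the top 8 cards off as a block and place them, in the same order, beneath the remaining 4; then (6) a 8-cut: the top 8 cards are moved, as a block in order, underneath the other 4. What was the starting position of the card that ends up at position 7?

Undo the operations in reverse order, starting from position 7:
  undo op 6 (cut 8): 7 ← 3
  undo op 5 (cut 8): 3 ← 11
  undo op 4 (in-shuffle, from top half): 11 ← 5
  undo op 3 (in-shuffle, from top half): 5 ← 2
  undo op 2 (cut 7): 2 ← 9
  undo op 1 (in-shuffle, from top half): 9 ← 4
So the card at position 7 came from original position 4.

4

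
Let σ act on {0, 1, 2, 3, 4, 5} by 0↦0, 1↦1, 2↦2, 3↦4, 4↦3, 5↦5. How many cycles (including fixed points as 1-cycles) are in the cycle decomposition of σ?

5

Cycle decomposition: (0) (1) (2) (3 4) (5).
5 cycles.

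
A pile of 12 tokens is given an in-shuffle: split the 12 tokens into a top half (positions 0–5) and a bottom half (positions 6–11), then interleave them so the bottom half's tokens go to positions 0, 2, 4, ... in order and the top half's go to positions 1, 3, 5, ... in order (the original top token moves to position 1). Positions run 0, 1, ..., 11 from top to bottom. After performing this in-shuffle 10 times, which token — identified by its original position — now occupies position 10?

Work backwards from position 10, undoing one in-shuffle at a time:
10 ← 11 ← 5 ← 2 ← 7 ← 3 ← 1 ← 0 ← 6 ← 9 ← 4
So the token now at position 10 started at position 4.

4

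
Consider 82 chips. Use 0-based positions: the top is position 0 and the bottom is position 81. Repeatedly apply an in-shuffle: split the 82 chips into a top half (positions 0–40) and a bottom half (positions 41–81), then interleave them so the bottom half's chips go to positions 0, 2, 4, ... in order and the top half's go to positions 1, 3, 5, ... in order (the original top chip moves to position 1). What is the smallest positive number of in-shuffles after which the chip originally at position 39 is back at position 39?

82

Follow position 39 under repeated in-shuffles:
39 → 79 → 76 → 70 → 58 → 34 → 69 → 56 → ... → 39 (length 82)
It first returns after 82 in-shuffles.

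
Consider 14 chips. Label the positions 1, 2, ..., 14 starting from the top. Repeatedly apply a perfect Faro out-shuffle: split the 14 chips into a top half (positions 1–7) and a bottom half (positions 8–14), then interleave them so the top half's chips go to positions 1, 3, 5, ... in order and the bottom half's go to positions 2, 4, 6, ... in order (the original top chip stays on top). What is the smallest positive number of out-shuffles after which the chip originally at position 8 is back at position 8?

Follow position 8 under repeated out-shuffles:
8 → 2 → 3 → 5 → 9 → 4 → 7 → 13 → 12 → 10 → 6 → 11 → 8
It first returns after 12 out-shuffles.

12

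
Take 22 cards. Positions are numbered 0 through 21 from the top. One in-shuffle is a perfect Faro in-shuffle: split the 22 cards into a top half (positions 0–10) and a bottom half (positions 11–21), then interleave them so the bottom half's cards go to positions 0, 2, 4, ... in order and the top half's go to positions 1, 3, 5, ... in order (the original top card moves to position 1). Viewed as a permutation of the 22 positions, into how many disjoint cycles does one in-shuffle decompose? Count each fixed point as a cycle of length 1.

2

Trace each unvisited position around until it returns:
(0 1 3 7 15 8 ... len 11) (4 9 19 16 10 21 ... len 11)
2 cycles in total.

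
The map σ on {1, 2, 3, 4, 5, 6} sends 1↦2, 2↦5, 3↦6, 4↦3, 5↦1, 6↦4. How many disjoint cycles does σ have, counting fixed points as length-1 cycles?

Cycle decomposition: (1 2 5) (3 6 4).
2 cycles.

2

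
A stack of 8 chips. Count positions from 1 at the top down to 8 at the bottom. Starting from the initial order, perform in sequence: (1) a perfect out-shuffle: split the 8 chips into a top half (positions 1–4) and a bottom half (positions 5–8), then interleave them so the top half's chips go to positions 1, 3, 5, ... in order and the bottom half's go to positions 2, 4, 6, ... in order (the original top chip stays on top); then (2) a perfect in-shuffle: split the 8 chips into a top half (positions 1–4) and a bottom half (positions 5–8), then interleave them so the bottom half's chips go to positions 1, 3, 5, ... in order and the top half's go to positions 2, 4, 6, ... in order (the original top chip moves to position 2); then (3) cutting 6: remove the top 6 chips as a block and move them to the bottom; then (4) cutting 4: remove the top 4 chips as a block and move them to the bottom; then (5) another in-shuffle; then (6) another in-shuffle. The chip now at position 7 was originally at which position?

2

Undo the operations in reverse order, starting from position 7:
  undo op 6 (in-shuffle, from bottom half): 7 ← 8
  undo op 5 (in-shuffle, from top half): 8 ← 4
  undo op 4 (cut 4): 4 ← 8
  undo op 3 (cut 6): 8 ← 6
  undo op 2 (in-shuffle, from top half): 6 ← 3
  undo op 1 (out-shuffle, from top half): 3 ← 2
So the chip at position 7 came from original position 2.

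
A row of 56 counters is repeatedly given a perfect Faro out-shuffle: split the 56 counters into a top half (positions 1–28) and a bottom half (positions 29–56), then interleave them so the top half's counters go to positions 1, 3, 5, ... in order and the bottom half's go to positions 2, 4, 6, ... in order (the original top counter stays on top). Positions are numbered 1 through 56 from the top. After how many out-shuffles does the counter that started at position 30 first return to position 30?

20

Follow position 30 under repeated out-shuffles:
30 → 4 → 7 → 13 → 25 → 49 → 42 → 28 → 55 → 54 → 52 → 48 → 40 → 24 → 47 → 38 → 20 → 39 → 22 → 43 → 30
It first returns after 20 out-shuffles.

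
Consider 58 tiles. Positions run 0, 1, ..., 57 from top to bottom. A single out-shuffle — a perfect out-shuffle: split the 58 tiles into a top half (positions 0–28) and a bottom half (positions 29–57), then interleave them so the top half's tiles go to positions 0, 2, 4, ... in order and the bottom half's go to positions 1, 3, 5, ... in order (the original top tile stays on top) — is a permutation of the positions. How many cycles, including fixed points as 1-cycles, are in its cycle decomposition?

6

Trace each unvisited position around until it returns:
(0) (1 2 4 8 16 32 ... len 18) (3 6 12 24 48 39 ... len 18) (5 10 20 40 23 46 ... len 18) (19 38) (57)
6 cycles in total.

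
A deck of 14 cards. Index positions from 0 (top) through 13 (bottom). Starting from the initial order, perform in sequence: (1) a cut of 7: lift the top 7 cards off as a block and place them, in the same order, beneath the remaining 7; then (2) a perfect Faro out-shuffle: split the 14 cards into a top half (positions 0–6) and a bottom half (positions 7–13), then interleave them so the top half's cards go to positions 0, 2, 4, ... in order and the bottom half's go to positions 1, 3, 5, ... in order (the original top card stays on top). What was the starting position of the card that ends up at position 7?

Undo the operations in reverse order, starting from position 7:
  undo op 2 (out-shuffle, from bottom half): 7 ← 10
  undo op 1 (cut 7): 10 ← 3
So the card at position 7 came from original position 3.

3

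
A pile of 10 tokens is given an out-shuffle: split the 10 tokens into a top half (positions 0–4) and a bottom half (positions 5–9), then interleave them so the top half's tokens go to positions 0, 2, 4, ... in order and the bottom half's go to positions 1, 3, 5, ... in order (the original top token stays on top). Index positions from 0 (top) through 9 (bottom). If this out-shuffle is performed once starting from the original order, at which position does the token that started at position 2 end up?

4

Track the token's position through each out-shuffle:
2 → 4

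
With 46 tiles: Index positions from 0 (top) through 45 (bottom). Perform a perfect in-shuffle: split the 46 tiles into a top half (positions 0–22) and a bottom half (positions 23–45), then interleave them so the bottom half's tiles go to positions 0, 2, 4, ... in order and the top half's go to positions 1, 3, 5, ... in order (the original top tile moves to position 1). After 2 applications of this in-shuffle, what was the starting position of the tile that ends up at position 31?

7

Work backwards from position 31, undoing one in-shuffle at a time:
31 ← 15 ← 7
So the tile now at position 31 started at position 7.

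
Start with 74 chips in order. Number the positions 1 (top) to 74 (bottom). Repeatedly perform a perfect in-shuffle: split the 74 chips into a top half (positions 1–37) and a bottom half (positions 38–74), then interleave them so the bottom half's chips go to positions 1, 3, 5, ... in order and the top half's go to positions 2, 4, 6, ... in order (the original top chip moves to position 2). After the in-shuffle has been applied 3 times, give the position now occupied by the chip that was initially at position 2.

Track the chip's position through each in-shuffle:
2 → 4 → 8 → 16

16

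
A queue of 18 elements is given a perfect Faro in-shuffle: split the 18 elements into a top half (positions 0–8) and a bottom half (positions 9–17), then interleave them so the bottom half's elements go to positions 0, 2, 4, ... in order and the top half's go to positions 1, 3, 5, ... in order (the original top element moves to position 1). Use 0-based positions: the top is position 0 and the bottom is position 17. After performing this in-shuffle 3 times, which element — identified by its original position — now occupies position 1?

Work backwards from position 1, undoing one in-shuffle at a time:
1 ← 0 ← 9 ← 4
So the element now at position 1 started at position 4.

4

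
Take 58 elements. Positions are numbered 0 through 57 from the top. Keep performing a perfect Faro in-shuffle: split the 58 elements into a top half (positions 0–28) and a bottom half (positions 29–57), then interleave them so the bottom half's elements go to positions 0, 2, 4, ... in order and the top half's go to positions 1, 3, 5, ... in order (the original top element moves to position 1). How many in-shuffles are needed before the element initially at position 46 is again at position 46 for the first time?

Follow position 46 under repeated in-shuffles:
46 → 34 → 10 → 21 → 43 → 28 → 57 → 56 → ... → 46 (length 58)
It first returns after 58 in-shuffles.

58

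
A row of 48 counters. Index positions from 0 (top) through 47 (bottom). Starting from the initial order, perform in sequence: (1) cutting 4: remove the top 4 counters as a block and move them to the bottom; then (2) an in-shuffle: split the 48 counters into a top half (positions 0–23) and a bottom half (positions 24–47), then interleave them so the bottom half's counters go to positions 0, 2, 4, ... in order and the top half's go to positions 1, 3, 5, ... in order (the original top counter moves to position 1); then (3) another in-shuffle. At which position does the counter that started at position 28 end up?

Track the counter from position 28 forward through each operation:
  after op 1 (cut 4): 28 → 24
  after op 2 (in-shuffle): 24 → 0
  after op 3 (in-shuffle): 0 → 1

1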